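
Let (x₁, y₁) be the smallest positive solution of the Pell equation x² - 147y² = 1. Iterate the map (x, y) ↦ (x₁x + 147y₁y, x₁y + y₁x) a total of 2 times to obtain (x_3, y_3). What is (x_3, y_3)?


Step 1: Find the fundamental solution (x₁, y₁) of x² - 147y² = 1.
  Expand √147 as a continued fraction. a₀ = ⌊√147⌋ = 12; iterate m_{k+1} = d_k·a_k − m_k, d_{k+1} = (147 − m_{k+1}²)/d_k, a_{k+1} = ⌊(a₀ + m_{k+1})/d_{k+1}⌋ (starting m₀ = 0, d₀ = 1), with convergents p_k = a_k·p_{k-1} + p_{k-2}, q_k = a_k·q_{k-1} + q_{k-2} (p₋₁ = 1, q₋₁ = 0):
  k = 0: a₀ = 12; p₀/q₀ = 12/1; p₀² − 147·q₀² = 144 − 147 = -3.
  k = 1: m = 12, d = 3, a = ⌊(12 + 12)/3⌋ = 8; p/q = (8·12 + 1)/(8·1 + 0) = 97/8; p² − 147·q² = 9409 − 9408 = 1.
  The first convergent with p² − 147·q² = 1 gives the fundamental solution (x₁, y₁) = (97, 8).
Step 2: Apply the recurrence (x_{n+1}, y_{n+1}) = (x₁x_n + 147y₁y_n, x₁y_n + y₁x_n) repeatedly.
  From (x_1, y_1) = (97, 8): x_2 = 97·97 + 147·8·8 = 18817; y_2 = 97·8 + 8·97 = 1552.
  From (x_2, y_2) = (18817, 1552): x_3 = 97·18817 + 147·8·1552 = 3650401; y_3 = 97·1552 + 8·18817 = 301080.
Step 3: Verify x_3² - 147·y_3² = 13325427460801 - 13325427460800 = 1 (should be 1). ✓

(x_1, y_1) = (97, 8); (x_3, y_3) = (3650401, 301080).


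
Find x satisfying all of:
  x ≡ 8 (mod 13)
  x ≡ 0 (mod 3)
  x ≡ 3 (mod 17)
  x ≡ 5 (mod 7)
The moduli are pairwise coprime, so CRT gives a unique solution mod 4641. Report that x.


Product of moduli M = 13 · 3 · 17 · 7 = 4641.
Merge one congruence at a time:
  Start: x ≡ 8 (mod 13).
  Combine with x ≡ 0 (mod 3); new modulus lcm = 39.
    Write x = 8 + 13·t and substitute into x ≡ 0 (mod 3): 13·t ≡ 0 − 8 = -8 (mod 3).
    Reduce coefficients mod 3: 1·t ≡ 1 (mod 3).
    So t ≡ 1 (mod 3).
    Then x = 8 + 13·1 = 21, valid modulo lcm(13, 3) = 39: x ≡ 21 (mod 39).
  Combine with x ≡ 3 (mod 17); new modulus lcm = 663.
    Write x = 21 + 39·t and substitute into x ≡ 3 (mod 17): 39·t ≡ 3 − 21 = -18 (mod 17).
    Reduce coefficients mod 17: 5·t ≡ 16 (mod 17).
    The inverse of 5 mod 17 is 7 (since 5·7 = 35 = 2·17 + 1), so t ≡ 7·16 = 112 ≡ 10 (mod 17).
    Then x = 21 + 39·10 = 411, valid modulo lcm(39, 17) = 663: x ≡ 411 (mod 663).
  Combine with x ≡ 5 (mod 7); new modulus lcm = 4641.
    Write x = 411 + 663·t and substitute into x ≡ 5 (mod 7): 663·t ≡ 5 − 411 = -406 (mod 7).
    Reduce coefficients mod 7: 5·t ≡ 0 (mod 7).
    The inverse of 5 mod 7 is 3 (since 5·3 = 15 = 2·7 + 1), so t ≡ 3·0 = 0 ≡ 0 (mod 7).
    Then x = 411 + 663·0 = 411, valid modulo lcm(663, 7) = 4641: x ≡ 411 (mod 4641).
Verify against each original: 411 mod 13 = 8, 411 mod 3 = 0, 411 mod 17 = 3, 411 mod 7 = 5.

x ≡ 411 (mod 4641).


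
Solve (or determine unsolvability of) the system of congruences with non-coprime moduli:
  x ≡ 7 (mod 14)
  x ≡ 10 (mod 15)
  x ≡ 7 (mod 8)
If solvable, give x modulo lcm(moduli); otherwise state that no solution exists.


Moduli 14, 15, 8 are not pairwise coprime, so CRT works modulo lcm(m_i) when all pairwise compatibility conditions hold.
Pairwise compatibility: gcd(m_i, m_j) must divide a_i - a_j for every pair.
Merge one congruence at a time:
  Start: x ≡ 7 (mod 14).
  Combine with x ≡ 10 (mod 15): gcd(14, 15) = 1; 10 - 7 = 3, which IS divisible by 1, so compatible.
    Write x = 7 + 14·t and substitute into x ≡ 10 (mod 15): 14·t ≡ 10 − 7 = 3 (mod 15).
    The inverse of 14 mod 15 is 14 (since 14·14 = 196 = 13·15 + 1), so t ≡ 14·3 = 42 ≡ 12 (mod 15).
    Then x = 7 + 14·12 = 175, valid modulo lcm(14, 15) = 210: x ≡ 175 (mod 210).
  Combine with x ≡ 7 (mod 8): gcd(210, 8) = 2; 7 - 175 = -168, which IS divisible by 2, so compatible.
    Write x = 175 + 210·t and substitute into x ≡ 7 (mod 8): 210·t ≡ 7 − 175 = -168 (mod 8).
    Divide the congruence (and modulus) by g = 2: 105·t ≡ -84 (mod 4).
    Reduce coefficients mod 4: 1·t ≡ 0 (mod 4).
    So t ≡ 0 (mod 4).
    Then x = 175 + 210·0 = 175, valid modulo lcm(210, 8) = 840: x ≡ 175 (mod 840).
Verify: 175 mod 14 = 7, 175 mod 15 = 10, 175 mod 8 = 7.

x ≡ 175 (mod 840).


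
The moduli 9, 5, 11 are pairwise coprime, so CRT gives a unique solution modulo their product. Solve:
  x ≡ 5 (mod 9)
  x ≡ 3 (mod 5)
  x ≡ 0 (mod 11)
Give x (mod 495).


Moduli 9, 5, 11 are pairwise coprime; by CRT there is a unique solution modulo M = 9 · 5 · 11 = 495.
Solve pairwise, accumulating the modulus:
  Start with x ≡ 5 (mod 9).
  Combine with x ≡ 3 (mod 5): since gcd(9, 5) = 1, we get a unique residue mod 45.
    Write x = 5 + 9·t and substitute into x ≡ 3 (mod 5): 9·t ≡ 3 − 5 = -2 (mod 5).
    Reduce coefficients mod 5: 4·t ≡ 3 (mod 5).
    The inverse of 4 mod 5 is 4 (since 4·4 = 16 = 3·5 + 1), so t ≡ 4·3 = 12 ≡ 2 (mod 5).
    Then x = 5 + 9·2 = 23, valid modulo lcm(9, 5) = 45: x ≡ 23 (mod 45).
  Combine with x ≡ 0 (mod 11): since gcd(45, 11) = 1, we get a unique residue mod 495.
    Write x = 23 + 45·t and substitute into x ≡ 0 (mod 11): 45·t ≡ 0 − 23 = -23 (mod 11).
    Reduce coefficients mod 11: 1·t ≡ 10 (mod 11).
    So t ≡ 10 (mod 11).
    Then x = 23 + 45·10 = 473, valid modulo lcm(45, 11) = 495: x ≡ 473 (mod 495).
Verify: 473 mod 9 = 5 ✓, 473 mod 5 = 3 ✓, 473 mod 11 = 0 ✓.

x ≡ 473 (mod 495).


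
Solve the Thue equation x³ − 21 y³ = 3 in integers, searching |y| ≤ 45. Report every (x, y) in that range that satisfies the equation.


The equation is x³ - 21y³ = 3. For fixed y, x³ = 21·y³ + 3, so a solution requires the RHS to be a perfect cube.
Strategy: iterate y from -45 to 45, compute RHS = 21·y³ + 3, and check whether it is a (positive or negative) perfect cube.
Check small values of y:
  y = 0: RHS = 3 is not a perfect cube.
  y = 1: RHS = 24 is not a perfect cube.
  y = -1: RHS = -18 is not a perfect cube.
  y = 2: RHS = 171 is not a perfect cube.
  y = -2: RHS = -165 is not a perfect cube.
  y = 3: RHS = 570 is not a perfect cube.
  y = -3: RHS = -564 is not a perfect cube.
Continuing the search up to |y| = 45 finds no solutions either.
No (x, y) in the scanned range satisfies the equation.

No integer solutions with |y| ≤ 45.


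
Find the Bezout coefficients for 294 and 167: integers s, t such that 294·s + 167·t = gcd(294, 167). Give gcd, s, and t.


Euclidean algorithm on (294, 167) — divide until remainder is 0:
  294 = 1 · 167 + 127
  167 = 1 · 127 + 40
  127 = 3 · 40 + 7
  40 = 5 · 7 + 5
  7 = 1 · 5 + 2
  5 = 2 · 2 + 1
  2 = 2 · 1 + 0
gcd(294, 167) = 1.
Track Bezout coefficients alongside the remainders: start with r₀ = 294 = a·1 + b·0 (s = 1, t = 0) and r₁ = 167 = a·0 + b·1 (s = 0, t = 1); each new remainder r_{k+1} = r_{k-1} − q_k·r_k inherits s_{k+1} = s_{k-1} − q_k·s_k, t_{k+1} = t_{k-1} − q_k·t_k, so r_k = a·s_k + b·t_k at every step:
  q = 1: r = 127, s = 1 − 1·0 = 1, t = 0 − 1·1 = -1  (check: 294·1 + 167·(-1) = 127)
  q = 1: r = 40, s = 0 − 1·1 = -1, t = 1 − 1·(-1) = 2  (check: 294·(-1) + 167·2 = 40)
  q = 3: r = 7, s = 1 − 3·(-1) = 4, t = -1 − 3·2 = -7  (check: 294·4 + 167·(-7) = 7)
  q = 5: r = 5, s = -1 − 5·4 = -21, t = 2 − 5·(-7) = 37  (check: 294·(-21) + 167·37 = 5)
  q = 1: r = 2, s = 4 − 1·(-21) = 25, t = -7 − 1·37 = -44  (check: 294·25 + 167·(-44) = 2)
  q = 2: r = 1, s = -21 − 2·25 = -71, t = 37 − 2·(-44) = 125  (check: 294·(-71) + 167·125 = 1)
The row with r = 1 (the gcd) gives the Bezout coefficients s = -71, t = 125.
Result: 294 · (-71) + 167 · (125) = 1.

gcd(294, 167) = 1; s = -71, t = 125 (check: 294·(-71) + 167·125 = 1).


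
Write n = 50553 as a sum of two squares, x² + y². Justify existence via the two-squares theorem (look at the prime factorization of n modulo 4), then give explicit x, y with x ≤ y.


Step 1: Factor n = 50553 = 3^2 · 41 · 137.
Step 2: Check the mod-4 condition on each prime factor: 3 ≡ 3 (mod 4), exponent 2 (must be even); 41 ≡ 1 (mod 4), exponent 1; 137 ≡ 1 (mod 4), exponent 1.
All primes ≡ 3 (mod 4) appear to even exponent (or don't appear), so by the two-squares theorem n IS expressible as a sum of two squares.
Step 3: Build a representation. Group n = k² · m with k = 3 and m = 41 · 137 = 5617 (a product of primes ≡ 1 (mod 4)); a representation of m scales to one of n via (k·x)² + (k·y)² = k²(x² + y²). Each prime p ≡ 1 (mod 4) is itself a sum of two squares; find a² by testing p − a² for a perfect square:
  41: 41 − 1² = 40, 41 − 2² = 37, 41 − 3² = 32, 41 − 4² = 25 = 5² ⇒ 41 = 4² + 5².
  137: 137 − 1² = 136, 137 − 2² = 133, 137 − 3² = 128, 137 − 4² = 121 = 11² ⇒ 137 = 4² + 11².
  Combine using the Brahmagupta–Fibonacci identity (a² + b²)(c² + d²) = (ac − bd)² + (ad + bc)² = (ac + bd)² + (ad − bc)²:
  41 · 137 = 5617: from (4² + 5²)(4² + 11²), take (4·4 − 5·11, 4·11 + 5·4) = (16 − 55, 44 + 20) = (-39, 64); dropping signs (only squares matter) gives (39, 64); check 39² + 64² = 1521 + 4096 = 5617 ✓.
  Scale by k = 3: (3·39, 3·64) = (117, 192).
Step 4: Order so x ≤ y and verify: 117² + 192² = 13689 + 36864 = 50553 = n. ✓

n = 50553 = 117² + 192² (one valid representation with x ≤ y).


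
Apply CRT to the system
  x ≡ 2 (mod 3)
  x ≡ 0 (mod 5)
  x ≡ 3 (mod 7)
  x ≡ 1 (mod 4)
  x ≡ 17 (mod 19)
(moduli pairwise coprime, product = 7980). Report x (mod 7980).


Product of moduli M = 3 · 5 · 7 · 4 · 19 = 7980.
Merge one congruence at a time:
  Start: x ≡ 2 (mod 3).
  Combine with x ≡ 0 (mod 5); new modulus lcm = 15.
    Write x = 2 + 3·t and substitute into x ≡ 0 (mod 5): 3·t ≡ 0 − 2 = -2 (mod 5).
    Reduce coefficients mod 5: 3·t ≡ 3 (mod 5).
    The inverse of 3 mod 5 is 2 (since 3·2 = 6 = 1·5 + 1), so t ≡ 2·3 = 6 ≡ 1 (mod 5).
    Then x = 2 + 3·1 = 5, valid modulo lcm(3, 5) = 15: x ≡ 5 (mod 15).
  Combine with x ≡ 3 (mod 7); new modulus lcm = 105.
    Write x = 5 + 15·t and substitute into x ≡ 3 (mod 7): 15·t ≡ 3 − 5 = -2 (mod 7).
    Reduce coefficients mod 7: 1·t ≡ 5 (mod 7).
    So t ≡ 5 (mod 7).
    Then x = 5 + 15·5 = 80, valid modulo lcm(15, 7) = 105: x ≡ 80 (mod 105).
  Combine with x ≡ 1 (mod 4); new modulus lcm = 420.
    Write x = 80 + 105·t and substitute into x ≡ 1 (mod 4): 105·t ≡ 1 − 80 = -79 (mod 4).
    Reduce coefficients mod 4: 1·t ≡ 1 (mod 4).
    So t ≡ 1 (mod 4).
    Then x = 80 + 105·1 = 185, valid modulo lcm(105, 4) = 420: x ≡ 185 (mod 420).
  Combine with x ≡ 17 (mod 19); new modulus lcm = 7980.
    Write x = 185 + 420·t and substitute into x ≡ 17 (mod 19): 420·t ≡ 17 − 185 = -168 (mod 19).
    Reduce coefficients mod 19: 2·t ≡ 3 (mod 19).
    The inverse of 2 mod 19 is 10 (since 2·10 = 20 = 1·19 + 1), so t ≡ 10·3 = 30 ≡ 11 (mod 19).
    Then x = 185 + 420·11 = 4805, valid modulo lcm(420, 19) = 7980: x ≡ 4805 (mod 7980).
Verify against each original: 4805 mod 3 = 2, 4805 mod 5 = 0, 4805 mod 7 = 3, 4805 mod 4 = 1, 4805 mod 19 = 17.

x ≡ 4805 (mod 7980).


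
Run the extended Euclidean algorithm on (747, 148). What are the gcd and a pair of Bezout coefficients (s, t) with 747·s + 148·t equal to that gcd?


Euclidean algorithm on (747, 148) — divide until remainder is 0:
  747 = 5 · 148 + 7
  148 = 21 · 7 + 1
  7 = 7 · 1 + 0
gcd(747, 148) = 1.
Track Bezout coefficients alongside the remainders: start with r₀ = 747 = a·1 + b·0 (s = 1, t = 0) and r₁ = 148 = a·0 + b·1 (s = 0, t = 1); each new remainder r_{k+1} = r_{k-1} − q_k·r_k inherits s_{k+1} = s_{k-1} − q_k·s_k, t_{k+1} = t_{k-1} − q_k·t_k, so r_k = a·s_k + b·t_k at every step:
  q = 5: r = 7, s = 1 − 5·0 = 1, t = 0 − 5·1 = -5  (check: 747·1 + 148·(-5) = 7)
  q = 21: r = 1, s = 0 − 21·1 = -21, t = 1 − 21·(-5) = 106  (check: 747·(-21) + 148·106 = 1)
The row with r = 1 (the gcd) gives the Bezout coefficients s = -21, t = 106.
Result: 747 · (-21) + 148 · (106) = 1.

gcd(747, 148) = 1; s = -21, t = 106 (check: 747·(-21) + 148·106 = 1).


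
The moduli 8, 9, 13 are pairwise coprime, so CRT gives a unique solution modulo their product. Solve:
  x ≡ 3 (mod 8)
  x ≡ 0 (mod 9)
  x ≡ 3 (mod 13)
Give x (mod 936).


Moduli 8, 9, 13 are pairwise coprime; by CRT there is a unique solution modulo M = 8 · 9 · 13 = 936.
Solve pairwise, accumulating the modulus:
  Start with x ≡ 3 (mod 8).
  Combine with x ≡ 0 (mod 9): since gcd(8, 9) = 1, we get a unique residue mod 72.
    Write x = 3 + 8·t and substitute into x ≡ 0 (mod 9): 8·t ≡ 0 − 3 = -3 (mod 9).
    Reduce coefficients mod 9: 8·t ≡ 6 (mod 9).
    The inverse of 8 mod 9 is 8 (since 8·8 = 64 = 7·9 + 1), so t ≡ 8·6 = 48 ≡ 3 (mod 9).
    Then x = 3 + 8·3 = 27, valid modulo lcm(8, 9) = 72: x ≡ 27 (mod 72).
  Combine with x ≡ 3 (mod 13): since gcd(72, 13) = 1, we get a unique residue mod 936.
    Write x = 27 + 72·t and substitute into x ≡ 3 (mod 13): 72·t ≡ 3 − 27 = -24 (mod 13).
    Reduce coefficients mod 13: 7·t ≡ 2 (mod 13).
    The inverse of 7 mod 13 is 2 (since 7·2 = 14 = 1·13 + 1), so t ≡ 2·2 = 4 ≡ 4 (mod 13).
    Then x = 27 + 72·4 = 315, valid modulo lcm(72, 13) = 936: x ≡ 315 (mod 936).
Verify: 315 mod 8 = 3 ✓, 315 mod 9 = 0 ✓, 315 mod 13 = 3 ✓.

x ≡ 315 (mod 936).


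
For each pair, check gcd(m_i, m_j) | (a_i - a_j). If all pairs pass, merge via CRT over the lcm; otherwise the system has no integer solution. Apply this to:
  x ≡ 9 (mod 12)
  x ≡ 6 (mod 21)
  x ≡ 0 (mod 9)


Moduli 12, 21, 9 are not pairwise coprime, so CRT works modulo lcm(m_i) when all pairwise compatibility conditions hold.
Pairwise compatibility: gcd(m_i, m_j) must divide a_i - a_j for every pair.
Merge one congruence at a time:
  Start: x ≡ 9 (mod 12).
  Combine with x ≡ 6 (mod 21): gcd(12, 21) = 3; 6 - 9 = -3, which IS divisible by 3, so compatible.
    Write x = 9 + 12·t and substitute into x ≡ 6 (mod 21): 12·t ≡ 6 − 9 = -3 (mod 21).
    Divide the congruence (and modulus) by g = 3: 4·t ≡ -1 (mod 7).
    Reduce coefficients mod 7: 4·t ≡ 6 (mod 7).
    The inverse of 4 mod 7 is 2 (since 4·2 = 8 = 1·7 + 1), so t ≡ 2·6 = 12 ≡ 5 (mod 7).
    Then x = 9 + 12·5 = 69, valid modulo lcm(12, 21) = 84: x ≡ 69 (mod 84).
  Combine with x ≡ 0 (mod 9): gcd(84, 9) = 3; 0 - 69 = -69, which IS divisible by 3, so compatible.
    Write x = 69 + 84·t and substitute into x ≡ 0 (mod 9): 84·t ≡ 0 − 69 = -69 (mod 9).
    Divide the congruence (and modulus) by g = 3: 28·t ≡ -23 (mod 3).
    Reduce coefficients mod 3: 1·t ≡ 1 (mod 3).
    So t ≡ 1 (mod 3).
    Then x = 69 + 84·1 = 153, valid modulo lcm(84, 9) = 252: x ≡ 153 (mod 252).
Verify: 153 mod 12 = 9, 153 mod 21 = 6, 153 mod 9 = 0.

x ≡ 153 (mod 252).


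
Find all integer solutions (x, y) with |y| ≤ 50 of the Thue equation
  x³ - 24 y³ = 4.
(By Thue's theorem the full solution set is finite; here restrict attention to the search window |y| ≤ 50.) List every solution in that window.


The equation is x³ - 24y³ = 4. For fixed y, x³ = 24·y³ + 4, so a solution requires the RHS to be a perfect cube.
Strategy: iterate y from -50 to 50, compute RHS = 24·y³ + 4, and check whether it is a (positive or negative) perfect cube.
Check small values of y:
  y = 0: RHS = 4 is not a perfect cube.
  y = 1: RHS = 28 is not a perfect cube.
  y = -1: RHS = -20 is not a perfect cube.
  y = 2: RHS = 196 is not a perfect cube.
  y = -2: RHS = -188 is not a perfect cube.
  y = 3: RHS = 652 is not a perfect cube.
  y = -3: RHS = -644 is not a perfect cube.
Continuing the search up to |y| = 50 finds no solutions either.
No (x, y) in the scanned range satisfies the equation.

No integer solutions with |y| ≤ 50.


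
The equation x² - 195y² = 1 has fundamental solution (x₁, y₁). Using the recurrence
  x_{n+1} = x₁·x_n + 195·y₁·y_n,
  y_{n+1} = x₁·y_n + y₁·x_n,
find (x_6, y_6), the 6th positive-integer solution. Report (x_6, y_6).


Step 1: Find the fundamental solution (x₁, y₁) of x² - 195y² = 1.
  Expand √195 as a continued fraction. a₀ = ⌊√195⌋ = 13; iterate m_{k+1} = d_k·a_k − m_k, d_{k+1} = (195 − m_{k+1}²)/d_k, a_{k+1} = ⌊(a₀ + m_{k+1})/d_{k+1}⌋ (starting m₀ = 0, d₀ = 1), with convergents p_k = a_k·p_{k-1} + p_{k-2}, q_k = a_k·q_{k-1} + q_{k-2} (p₋₁ = 1, q₋₁ = 0):
  k = 0: a₀ = 13; p₀/q₀ = 13/1; p₀² − 195·q₀² = 169 − 195 = -26.
  k = 1: m = 13, d = 26, a = ⌊(13 + 13)/26⌋ = 1; p/q = (1·13 + 1)/(1·1 + 0) = 14/1; p² − 195·q² = 196 − 195 = 1.
  The first convergent with p² − 195·q² = 1 gives the fundamental solution (x₁, y₁) = (14, 1).
Step 2: Apply the recurrence (x_{n+1}, y_{n+1}) = (x₁x_n + 195y₁y_n, x₁y_n + y₁x_n) repeatedly.
  From (x_1, y_1) = (14, 1): x_2 = 14·14 + 195·1·1 = 391; y_2 = 14·1 + 1·14 = 28.
  From (x_2, y_2) = (391, 28): x_3 = 14·391 + 195·1·28 = 10934; y_3 = 14·28 + 1·391 = 783.
  From (x_3, y_3) = (10934, 783): x_4 = 14·10934 + 195·1·783 = 305761; y_4 = 14·783 + 1·10934 = 21896.
  From (x_4, y_4) = (305761, 21896): x_5 = 14·305761 + 195·1·21896 = 8550374; y_5 = 14·21896 + 1·305761 = 612305.
  From (x_5, y_5) = (8550374, 612305): x_6 = 14·8550374 + 195·1·612305 = 239104711; y_6 = 14·612305 + 1·8550374 = 17122644.
Step 3: Verify x_6² - 195·y_6² = 57171062822393521 - 57171062822393520 = 1 (should be 1). ✓

(x_1, y_1) = (14, 1); (x_6, y_6) = (239104711, 17122644).


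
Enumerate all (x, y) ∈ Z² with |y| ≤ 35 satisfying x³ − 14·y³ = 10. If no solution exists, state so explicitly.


The equation is x³ - 14y³ = 10. For fixed y, x³ = 14·y³ + 10, so a solution requires the RHS to be a perfect cube.
Strategy: iterate y from -35 to 35, compute RHS = 14·y³ + 10, and check whether it is a (positive or negative) perfect cube.
Check small values of y:
  y = 0: RHS = 10 is not a perfect cube.
  y = 1: RHS = 24 is not a perfect cube.
  y = -1: RHS = -4 is not a perfect cube.
  y = 2: RHS = 122 is not a perfect cube.
  y = -2: RHS = -102 is not a perfect cube.
  y = 3: RHS = 388 is not a perfect cube.
  y = -3: RHS = -368 is not a perfect cube.
Continuing the search up to |y| = 35 finds no solutions either.
No (x, y) in the scanned range satisfies the equation.

No integer solutions with |y| ≤ 35.


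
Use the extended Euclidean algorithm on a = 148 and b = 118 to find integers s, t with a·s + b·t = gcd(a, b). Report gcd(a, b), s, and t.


Euclidean algorithm on (148, 118) — divide until remainder is 0:
  148 = 1 · 118 + 30
  118 = 3 · 30 + 28
  30 = 1 · 28 + 2
  28 = 14 · 2 + 0
gcd(148, 118) = 2.
Track Bezout coefficients alongside the remainders: start with r₀ = 148 = a·1 + b·0 (s = 1, t = 0) and r₁ = 118 = a·0 + b·1 (s = 0, t = 1); each new remainder r_{k+1} = r_{k-1} − q_k·r_k inherits s_{k+1} = s_{k-1} − q_k·s_k, t_{k+1} = t_{k-1} − q_k·t_k, so r_k = a·s_k + b·t_k at every step:
  q = 1: r = 30, s = 1 − 1·0 = 1, t = 0 − 1·1 = -1  (check: 148·1 + 118·(-1) = 30)
  q = 3: r = 28, s = 0 − 3·1 = -3, t = 1 − 3·(-1) = 4  (check: 148·(-3) + 118·4 = 28)
  q = 1: r = 2, s = 1 − 1·(-3) = 4, t = -1 − 1·4 = -5  (check: 148·4 + 118·(-5) = 2)
The row with r = 2 (the gcd) gives the Bezout coefficients s = 4, t = -5.
Result: 148 · (4) + 118 · (-5) = 2.

gcd(148, 118) = 2; s = 4, t = -5 (check: 148·4 + 118·(-5) = 2).


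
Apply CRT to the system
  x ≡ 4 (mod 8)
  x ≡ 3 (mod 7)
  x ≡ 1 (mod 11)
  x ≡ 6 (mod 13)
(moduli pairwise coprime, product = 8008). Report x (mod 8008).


Product of moduli M = 8 · 7 · 11 · 13 = 8008.
Merge one congruence at a time:
  Start: x ≡ 4 (mod 8).
  Combine with x ≡ 3 (mod 7); new modulus lcm = 56.
    Write x = 4 + 8·t and substitute into x ≡ 3 (mod 7): 8·t ≡ 3 − 4 = -1 (mod 7).
    Reduce coefficients mod 7: 1·t ≡ 6 (mod 7).
    So t ≡ 6 (mod 7).
    Then x = 4 + 8·6 = 52, valid modulo lcm(8, 7) = 56: x ≡ 52 (mod 56).
  Combine with x ≡ 1 (mod 11); new modulus lcm = 616.
    Write x = 52 + 56·t and substitute into x ≡ 1 (mod 11): 56·t ≡ 1 − 52 = -51 (mod 11).
    Reduce coefficients mod 11: 1·t ≡ 4 (mod 11).
    So t ≡ 4 (mod 11).
    Then x = 52 + 56·4 = 276, valid modulo lcm(56, 11) = 616: x ≡ 276 (mod 616).
  Combine with x ≡ 6 (mod 13); new modulus lcm = 8008.
    Write x = 276 + 616·t and substitute into x ≡ 6 (mod 13): 616·t ≡ 6 − 276 = -270 (mod 13).
    Reduce coefficients mod 13: 5·t ≡ 3 (mod 13).
    The inverse of 5 mod 13 is 8 (since 5·8 = 40 = 3·13 + 1), so t ≡ 8·3 = 24 ≡ 11 (mod 13).
    Then x = 276 + 616·11 = 7052, valid modulo lcm(616, 13) = 8008: x ≡ 7052 (mod 8008).
Verify against each original: 7052 mod 8 = 4, 7052 mod 7 = 3, 7052 mod 11 = 1, 7052 mod 13 = 6.

x ≡ 7052 (mod 8008).


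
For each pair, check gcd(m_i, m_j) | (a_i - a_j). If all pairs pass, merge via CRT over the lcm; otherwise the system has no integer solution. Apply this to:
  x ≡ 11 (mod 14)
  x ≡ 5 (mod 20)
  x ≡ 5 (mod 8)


Moduli 14, 20, 8 are not pairwise coprime, so CRT works modulo lcm(m_i) when all pairwise compatibility conditions hold.
Pairwise compatibility: gcd(m_i, m_j) must divide a_i - a_j for every pair.
Merge one congruence at a time:
  Start: x ≡ 11 (mod 14).
  Combine with x ≡ 5 (mod 20): gcd(14, 20) = 2; 5 - 11 = -6, which IS divisible by 2, so compatible.
    Write x = 11 + 14·t and substitute into x ≡ 5 (mod 20): 14·t ≡ 5 − 11 = -6 (mod 20).
    Divide the congruence (and modulus) by g = 2: 7·t ≡ -3 (mod 10).
    Reduce coefficients mod 10: 7·t ≡ 7 (mod 10).
    The inverse of 7 mod 10 is 3 (since 7·3 = 21 = 2·10 + 1), so t ≡ 3·7 = 21 ≡ 1 (mod 10).
    Then x = 11 + 14·1 = 25, valid modulo lcm(14, 20) = 140: x ≡ 25 (mod 140).
  Combine with x ≡ 5 (mod 8): gcd(140, 8) = 4; 5 - 25 = -20, which IS divisible by 4, so compatible.
    Write x = 25 + 140·t and substitute into x ≡ 5 (mod 8): 140·t ≡ 5 − 25 = -20 (mod 8).
    Divide the congruence (and modulus) by g = 4: 35·t ≡ -5 (mod 2).
    Reduce coefficients mod 2: 1·t ≡ 1 (mod 2).
    So t ≡ 1 (mod 2).
    Then x = 25 + 140·1 = 165, valid modulo lcm(140, 8) = 280: x ≡ 165 (mod 280).
Verify: 165 mod 14 = 11, 165 mod 20 = 5, 165 mod 8 = 5.

x ≡ 165 (mod 280).


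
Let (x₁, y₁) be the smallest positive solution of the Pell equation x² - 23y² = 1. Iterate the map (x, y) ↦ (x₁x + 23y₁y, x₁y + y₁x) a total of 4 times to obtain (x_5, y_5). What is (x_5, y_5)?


Step 1: Find the fundamental solution (x₁, y₁) of x² - 23y² = 1.
  Expand √23 as a continued fraction. a₀ = ⌊√23⌋ = 4; iterate m_{k+1} = d_k·a_k − m_k, d_{k+1} = (23 − m_{k+1}²)/d_k, a_{k+1} = ⌊(a₀ + m_{k+1})/d_{k+1}⌋ (starting m₀ = 0, d₀ = 1), with convergents p_k = a_k·p_{k-1} + p_{k-2}, q_k = a_k·q_{k-1} + q_{k-2} (p₋₁ = 1, q₋₁ = 0):
  k = 0: a₀ = 4; p₀/q₀ = 4/1; p₀² − 23·q₀² = 16 − 23 = -7.
  k = 1: m = 4, d = 7, a = ⌊(4 + 4)/7⌋ = 1; p/q = (1·4 + 1)/(1·1 + 0) = 5/1; p² − 23·q² = 25 − 23 = 2.
  k = 2: m = 3, d = 2, a = ⌊(4 + 3)/2⌋ = 3; p/q = (3·5 + 4)/(3·1 + 1) = 19/4; p² − 23·q² = 361 − 368 = -7.
  k = 3: m = 3, d = 7, a = ⌊(4 + 3)/7⌋ = 1; p/q = (1·19 + 5)/(1·4 + 1) = 24/5; p² − 23·q² = 576 − 575 = 1.
  The first convergent with p² − 23·q² = 1 gives the fundamental solution (x₁, y₁) = (24, 5).
Step 2: Apply the recurrence (x_{n+1}, y_{n+1}) = (x₁x_n + 23y₁y_n, x₁y_n + y₁x_n) repeatedly.
  From (x_1, y_1) = (24, 5): x_2 = 24·24 + 23·5·5 = 1151; y_2 = 24·5 + 5·24 = 240.
  From (x_2, y_2) = (1151, 240): x_3 = 24·1151 + 23·5·240 = 55224; y_3 = 24·240 + 5·1151 = 11515.
  From (x_3, y_3) = (55224, 11515): x_4 = 24·55224 + 23·5·11515 = 2649601; y_4 = 24·11515 + 5·55224 = 552480.
  From (x_4, y_4) = (2649601, 552480): x_5 = 24·2649601 + 23·5·552480 = 127125624; y_5 = 24·552480 + 5·2649601 = 26507525.
Step 3: Verify x_5² - 23·y_5² = 16160924277389376 - 16160924277389375 = 1 (should be 1). ✓

(x_1, y_1) = (24, 5); (x_5, y_5) = (127125624, 26507525).


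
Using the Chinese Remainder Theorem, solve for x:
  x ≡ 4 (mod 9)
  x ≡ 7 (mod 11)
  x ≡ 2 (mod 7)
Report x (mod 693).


Moduli 9, 11, 7 are pairwise coprime; by CRT there is a unique solution modulo M = 9 · 11 · 7 = 693.
Solve pairwise, accumulating the modulus:
  Start with x ≡ 4 (mod 9).
  Combine with x ≡ 7 (mod 11): since gcd(9, 11) = 1, we get a unique residue mod 99.
    Write x = 4 + 9·t and substitute into x ≡ 7 (mod 11): 9·t ≡ 7 − 4 = 3 (mod 11).
    The inverse of 9 mod 11 is 5 (since 9·5 = 45 = 4·11 + 1), so t ≡ 5·3 = 15 ≡ 4 (mod 11).
    Then x = 4 + 9·4 = 40, valid modulo lcm(9, 11) = 99: x ≡ 40 (mod 99).
  Combine with x ≡ 2 (mod 7): since gcd(99, 7) = 1, we get a unique residue mod 693.
    Write x = 40 + 99·t and substitute into x ≡ 2 (mod 7): 99·t ≡ 2 − 40 = -38 (mod 7).
    Reduce coefficients mod 7: 1·t ≡ 4 (mod 7).
    So t ≡ 4 (mod 7).
    Then x = 40 + 99·4 = 436, valid modulo lcm(99, 7) = 693: x ≡ 436 (mod 693).
Verify: 436 mod 9 = 4 ✓, 436 mod 11 = 7 ✓, 436 mod 7 = 2 ✓.

x ≡ 436 (mod 693).


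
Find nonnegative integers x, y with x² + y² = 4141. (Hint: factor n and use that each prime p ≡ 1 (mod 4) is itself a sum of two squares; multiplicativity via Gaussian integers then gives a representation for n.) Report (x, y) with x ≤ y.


Step 1: Factor n = 4141 = 41 · 101.
Step 2: Check the mod-4 condition on each prime factor: 41 ≡ 1 (mod 4), exponent 1; 101 ≡ 1 (mod 4), exponent 1.
All primes ≡ 3 (mod 4) appear to even exponent (or don't appear), so by the two-squares theorem n IS expressible as a sum of two squares.
Step 3: Build a representation. Here n = 41 · 101 is a product of primes ≡ 1 (mod 4). Each prime p ≡ 1 (mod 4) is itself a sum of two squares; find a² by testing p − a² for a perfect square:
  41: 41 − 1² = 40, 41 − 2² = 37, 41 − 3² = 32, 41 − 4² = 25 = 5² ⇒ 41 = 4² + 5².
  101: 101 − 1² = 100 = 10² ⇒ 101 = 1² + 10².
  Combine using the Brahmagupta–Fibonacci identity (a² + b²)(c² + d²) = (ac − bd)² + (ad + bc)² = (ac + bd)² + (ad − bc)²:
  41 · 101 = 4141: from (4² + 5²)(1² + 10²), take (4·1 − 5·10, 4·10 + 5·1) = (4 − 50, 40 + 5) = (-46, 45); dropping signs (only squares matter) gives (46, 45); check 46² + 45² = 2116 + 2025 = 4141 ✓.
Step 4: Order so x ≤ y and verify: 45² + 46² = 2025 + 2116 = 4141 = n. ✓

n = 4141 = 45² + 46² (one valid representation with x ≤ y).


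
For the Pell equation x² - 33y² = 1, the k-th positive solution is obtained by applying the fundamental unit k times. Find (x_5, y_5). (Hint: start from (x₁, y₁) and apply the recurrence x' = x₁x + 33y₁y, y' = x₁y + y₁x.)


Step 1: Find the fundamental solution (x₁, y₁) of x² - 33y² = 1.
  Expand √33 as a continued fraction. a₀ = ⌊√33⌋ = 5; iterate m_{k+1} = d_k·a_k − m_k, d_{k+1} = (33 − m_{k+1}²)/d_k, a_{k+1} = ⌊(a₀ + m_{k+1})/d_{k+1}⌋ (starting m₀ = 0, d₀ = 1), with convergents p_k = a_k·p_{k-1} + p_{k-2}, q_k = a_k·q_{k-1} + q_{k-2} (p₋₁ = 1, q₋₁ = 0):
  k = 0: a₀ = 5; p₀/q₀ = 5/1; p₀² − 33·q₀² = 25 − 33 = -8.
  k = 1: m = 5, d = 8, a = ⌊(5 + 5)/8⌋ = 1; p/q = (1·5 + 1)/(1·1 + 0) = 6/1; p² − 33·q² = 36 − 33 = 3.
  k = 2: m = 3, d = 3, a = ⌊(5 + 3)/3⌋ = 2; p/q = (2·6 + 5)/(2·1 + 1) = 17/3; p² − 33·q² = 289 − 297 = -8.
  k = 3: m = 3, d = 8, a = ⌊(5 + 3)/8⌋ = 1; p/q = (1·17 + 6)/(1·3 + 1) = 23/4; p² − 33·q² = 529 − 528 = 1.
  The first convergent with p² − 33·q² = 1 gives the fundamental solution (x₁, y₁) = (23, 4).
Step 2: Apply the recurrence (x_{n+1}, y_{n+1}) = (x₁x_n + 33y₁y_n, x₁y_n + y₁x_n) repeatedly.
  From (x_1, y_1) = (23, 4): x_2 = 23·23 + 33·4·4 = 1057; y_2 = 23·4 + 4·23 = 184.
  From (x_2, y_2) = (1057, 184): x_3 = 23·1057 + 33·4·184 = 48599; y_3 = 23·184 + 4·1057 = 8460.
  From (x_3, y_3) = (48599, 8460): x_4 = 23·48599 + 33·4·8460 = 2234497; y_4 = 23·8460 + 4·48599 = 388976.
  From (x_4, y_4) = (2234497, 388976): x_5 = 23·2234497 + 33·4·388976 = 102738263; y_5 = 23·388976 + 4·2234497 = 17884436.
Step 3: Verify x_5² - 33·y_5² = 10555150684257169 - 10555150684257168 = 1 (should be 1). ✓

(x_1, y_1) = (23, 4); (x_5, y_5) = (102738263, 17884436).


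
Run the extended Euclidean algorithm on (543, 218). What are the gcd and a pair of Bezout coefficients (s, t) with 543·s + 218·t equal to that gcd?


Euclidean algorithm on (543, 218) — divide until remainder is 0:
  543 = 2 · 218 + 107
  218 = 2 · 107 + 4
  107 = 26 · 4 + 3
  4 = 1 · 3 + 1
  3 = 3 · 1 + 0
gcd(543, 218) = 1.
Track Bezout coefficients alongside the remainders: start with r₀ = 543 = a·1 + b·0 (s = 1, t = 0) and r₁ = 218 = a·0 + b·1 (s = 0, t = 1); each new remainder r_{k+1} = r_{k-1} − q_k·r_k inherits s_{k+1} = s_{k-1} − q_k·s_k, t_{k+1} = t_{k-1} − q_k·t_k, so r_k = a·s_k + b·t_k at every step:
  q = 2: r = 107, s = 1 − 2·0 = 1, t = 0 − 2·1 = -2  (check: 543·1 + 218·(-2) = 107)
  q = 2: r = 4, s = 0 − 2·1 = -2, t = 1 − 2·(-2) = 5  (check: 543·(-2) + 218·5 = 4)
  q = 26: r = 3, s = 1 − 26·(-2) = 53, t = -2 − 26·5 = -132  (check: 543·53 + 218·(-132) = 3)
  q = 1: r = 1, s = -2 − 1·53 = -55, t = 5 − 1·(-132) = 137  (check: 543·(-55) + 218·137 = 1)
The row with r = 1 (the gcd) gives the Bezout coefficients s = -55, t = 137.
Result: 543 · (-55) + 218 · (137) = 1.

gcd(543, 218) = 1; s = -55, t = 137 (check: 543·(-55) + 218·137 = 1).


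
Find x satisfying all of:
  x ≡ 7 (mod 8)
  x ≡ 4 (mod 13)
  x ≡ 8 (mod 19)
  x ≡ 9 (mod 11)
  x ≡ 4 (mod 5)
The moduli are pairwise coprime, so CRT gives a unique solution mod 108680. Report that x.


Product of moduli M = 8 · 13 · 19 · 11 · 5 = 108680.
Merge one congruence at a time:
  Start: x ≡ 7 (mod 8).
  Combine with x ≡ 4 (mod 13); new modulus lcm = 104.
    Write x = 7 + 8·t and substitute into x ≡ 4 (mod 13): 8·t ≡ 4 − 7 = -3 (mod 13).
    Reduce coefficients mod 13: 8·t ≡ 10 (mod 13).
    The inverse of 8 mod 13 is 5 (since 8·5 = 40 = 3·13 + 1), so t ≡ 5·10 = 50 ≡ 11 (mod 13).
    Then x = 7 + 8·11 = 95, valid modulo lcm(8, 13) = 104: x ≡ 95 (mod 104).
  Combine with x ≡ 8 (mod 19); new modulus lcm = 1976.
    Write x = 95 + 104·t and substitute into x ≡ 8 (mod 19): 104·t ≡ 8 − 95 = -87 (mod 19).
    Reduce coefficients mod 19: 9·t ≡ 8 (mod 19).
    The inverse of 9 mod 19 is 17 (since 9·17 = 153 = 8·19 + 1), so t ≡ 17·8 = 136 ≡ 3 (mod 19).
    Then x = 95 + 104·3 = 407, valid modulo lcm(104, 19) = 1976: x ≡ 407 (mod 1976).
  Combine with x ≡ 9 (mod 11); new modulus lcm = 21736.
    Write x = 407 + 1976·t and substitute into x ≡ 9 (mod 11): 1976·t ≡ 9 − 407 = -398 (mod 11).
    Reduce coefficients mod 11: 7·t ≡ 9 (mod 11).
    The inverse of 7 mod 11 is 8 (since 7·8 = 56 = 5·11 + 1), so t ≡ 8·9 = 72 ≡ 6 (mod 11).
    Then x = 407 + 1976·6 = 12263, valid modulo lcm(1976, 11) = 21736: x ≡ 12263 (mod 21736).
  Combine with x ≡ 4 (mod 5); new modulus lcm = 108680.
    Write x = 12263 + 21736·t and substitute into x ≡ 4 (mod 5): 21736·t ≡ 4 − 12263 = -12259 (mod 5).
    Reduce coefficients mod 5: 1·t ≡ 1 (mod 5).
    So t ≡ 1 (mod 5).
    Then x = 12263 + 21736·1 = 33999, valid modulo lcm(21736, 5) = 108680: x ≡ 33999 (mod 108680).
Verify against each original: 33999 mod 8 = 7, 33999 mod 13 = 4, 33999 mod 19 = 8, 33999 mod 11 = 9, 33999 mod 5 = 4.

x ≡ 33999 (mod 108680).


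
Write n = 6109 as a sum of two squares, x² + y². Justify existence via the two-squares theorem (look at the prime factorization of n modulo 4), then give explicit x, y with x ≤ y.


Step 1: Factor n = 6109 = 41 · 149.
Step 2: Check the mod-4 condition on each prime factor: 41 ≡ 1 (mod 4), exponent 1; 149 ≡ 1 (mod 4), exponent 1.
All primes ≡ 3 (mod 4) appear to even exponent (or don't appear), so by the two-squares theorem n IS expressible as a sum of two squares.
Step 3: Build a representation. Here n = 41 · 149 is a product of primes ≡ 1 (mod 4). Each prime p ≡ 1 (mod 4) is itself a sum of two squares; find a² by testing p − a² for a perfect square:
  41: 41 − 1² = 40, 41 − 2² = 37, 41 − 3² = 32, 41 − 4² = 25 = 5² ⇒ 41 = 4² + 5².
  149: 149 − 1² = 148, 149 − 2² = 145, 149 − 3² = 140, 149 − 4² = 133, 149 − 5² = 124, 149 − 6² = 113, 149 − 7² = 100 = 10² ⇒ 149 = 7² + 10².
  Combine using the Brahmagupta–Fibonacci identity (a² + b²)(c² + d²) = (ac − bd)² + (ad + bc)² = (ac + bd)² + (ad − bc)²:
  41 · 149 = 6109: from (4² + 5²)(7² + 10²), take (4·7 − 5·10, 4·10 + 5·7) = (28 − 50, 40 + 35) = (-22, 75); dropping signs (only squares matter) gives (22, 75); check 22² + 75² = 484 + 5625 = 6109 ✓.
Step 4: Order so x ≤ y and verify: 22² + 75² = 484 + 5625 = 6109 = n. ✓

n = 6109 = 22² + 75² (one valid representation with x ≤ y).


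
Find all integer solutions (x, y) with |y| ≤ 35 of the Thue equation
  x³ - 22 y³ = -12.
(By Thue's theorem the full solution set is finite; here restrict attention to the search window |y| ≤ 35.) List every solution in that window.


The equation is x³ - 22y³ = -12. For fixed y, x³ = 22·y³ − 12, so a solution requires the RHS to be a perfect cube.
Strategy: iterate y from -35 to 35, compute RHS = 22·y³ − 12, and check whether it is a (positive or negative) perfect cube.
Check small values of y:
  y = 0: RHS = -12 is not a perfect cube.
  y = 1: RHS = 10 is not a perfect cube.
  y = -1: RHS = -34 is not a perfect cube.
  y = 2: RHS = 164 is not a perfect cube.
  y = -2: RHS = -188 is not a perfect cube.
  y = 3: RHS = 582 is not a perfect cube.
  y = -3: RHS = -606 is not a perfect cube.
Continuing the search up to |y| = 35 finds no solutions either.
No (x, y) in the scanned range satisfies the equation.

No integer solutions with |y| ≤ 35.


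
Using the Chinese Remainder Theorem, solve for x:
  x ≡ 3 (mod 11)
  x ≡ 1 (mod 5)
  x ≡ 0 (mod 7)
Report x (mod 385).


Moduli 11, 5, 7 are pairwise coprime; by CRT there is a unique solution modulo M = 11 · 5 · 7 = 385.
Solve pairwise, accumulating the modulus:
  Start with x ≡ 3 (mod 11).
  Combine with x ≡ 1 (mod 5): since gcd(11, 5) = 1, we get a unique residue mod 55.
    Write x = 3 + 11·t and substitute into x ≡ 1 (mod 5): 11·t ≡ 1 − 3 = -2 (mod 5).
    Reduce coefficients mod 5: 1·t ≡ 3 (mod 5).
    So t ≡ 3 (mod 5).
    Then x = 3 + 11·3 = 36, valid modulo lcm(11, 5) = 55: x ≡ 36 (mod 55).
  Combine with x ≡ 0 (mod 7): since gcd(55, 7) = 1, we get a unique residue mod 385.
    Write x = 36 + 55·t and substitute into x ≡ 0 (mod 7): 55·t ≡ 0 − 36 = -36 (mod 7).
    Reduce coefficients mod 7: 6·t ≡ 6 (mod 7).
    The inverse of 6 mod 7 is 6 (since 6·6 = 36 = 5·7 + 1), so t ≡ 6·6 = 36 ≡ 1 (mod 7).
    Then x = 36 + 55·1 = 91, valid modulo lcm(55, 7) = 385: x ≡ 91 (mod 385).
Verify: 91 mod 11 = 3 ✓, 91 mod 5 = 1 ✓, 91 mod 7 = 0 ✓.

x ≡ 91 (mod 385).


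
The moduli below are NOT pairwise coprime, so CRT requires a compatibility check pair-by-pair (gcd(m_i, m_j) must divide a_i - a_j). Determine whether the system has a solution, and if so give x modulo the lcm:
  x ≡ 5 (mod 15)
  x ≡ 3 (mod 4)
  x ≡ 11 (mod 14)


Moduli 15, 4, 14 are not pairwise coprime, so CRT works modulo lcm(m_i) when all pairwise compatibility conditions hold.
Pairwise compatibility: gcd(m_i, m_j) must divide a_i - a_j for every pair.
Merge one congruence at a time:
  Start: x ≡ 5 (mod 15).
  Combine with x ≡ 3 (mod 4): gcd(15, 4) = 1; 3 - 5 = -2, which IS divisible by 1, so compatible.
    Write x = 5 + 15·t and substitute into x ≡ 3 (mod 4): 15·t ≡ 3 − 5 = -2 (mod 4).
    Reduce coefficients mod 4: 3·t ≡ 2 (mod 4).
    The inverse of 3 mod 4 is 3 (since 3·3 = 9 = 2·4 + 1), so t ≡ 3·2 = 6 ≡ 2 (mod 4).
    Then x = 5 + 15·2 = 35, valid modulo lcm(15, 4) = 60: x ≡ 35 (mod 60).
  Combine with x ≡ 11 (mod 14): gcd(60, 14) = 2; 11 - 35 = -24, which IS divisible by 2, so compatible.
    Write x = 35 + 60·t and substitute into x ≡ 11 (mod 14): 60·t ≡ 11 − 35 = -24 (mod 14).
    Divide the congruence (and modulus) by g = 2: 30·t ≡ -12 (mod 7).
    Reduce coefficients mod 7: 2·t ≡ 2 (mod 7).
    The inverse of 2 mod 7 is 4 (since 2·4 = 8 = 1·7 + 1), so t ≡ 4·2 = 8 ≡ 1 (mod 7).
    Then x = 35 + 60·1 = 95, valid modulo lcm(60, 14) = 420: x ≡ 95 (mod 420).
Verify: 95 mod 15 = 5, 95 mod 4 = 3, 95 mod 14 = 11.

x ≡ 95 (mod 420).


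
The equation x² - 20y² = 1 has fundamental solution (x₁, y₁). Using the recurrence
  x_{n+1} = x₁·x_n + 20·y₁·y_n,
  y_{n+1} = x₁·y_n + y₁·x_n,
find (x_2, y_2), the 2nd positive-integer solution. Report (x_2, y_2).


Step 1: Find the fundamental solution (x₁, y₁) of x² - 20y² = 1.
  Expand √20 as a continued fraction. a₀ = ⌊√20⌋ = 4; iterate m_{k+1} = d_k·a_k − m_k, d_{k+1} = (20 − m_{k+1}²)/d_k, a_{k+1} = ⌊(a₀ + m_{k+1})/d_{k+1}⌋ (starting m₀ = 0, d₀ = 1), with convergents p_k = a_k·p_{k-1} + p_{k-2}, q_k = a_k·q_{k-1} + q_{k-2} (p₋₁ = 1, q₋₁ = 0):
  k = 0: a₀ = 4; p₀/q₀ = 4/1; p₀² − 20·q₀² = 16 − 20 = -4.
  k = 1: m = 4, d = 4, a = ⌊(4 + 4)/4⌋ = 2; p/q = (2·4 + 1)/(2·1 + 0) = 9/2; p² − 20·q² = 81 − 80 = 1.
  The first convergent with p² − 20·q² = 1 gives the fundamental solution (x₁, y₁) = (9, 2).
Step 2: Apply the recurrence (x_{n+1}, y_{n+1}) = (x₁x_n + 20y₁y_n, x₁y_n + y₁x_n) repeatedly.
  From (x_1, y_1) = (9, 2): x_2 = 9·9 + 20·2·2 = 161; y_2 = 9·2 + 2·9 = 36.
Step 3: Verify x_2² - 20·y_2² = 25921 - 25920 = 1 (should be 1). ✓

(x_1, y_1) = (9, 2); (x_2, y_2) = (161, 36).


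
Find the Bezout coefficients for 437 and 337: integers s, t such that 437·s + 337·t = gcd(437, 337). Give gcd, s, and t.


Euclidean algorithm on (437, 337) — divide until remainder is 0:
  437 = 1 · 337 + 100
  337 = 3 · 100 + 37
  100 = 2 · 37 + 26
  37 = 1 · 26 + 11
  26 = 2 · 11 + 4
  11 = 2 · 4 + 3
  4 = 1 · 3 + 1
  3 = 3 · 1 + 0
gcd(437, 337) = 1.
Track Bezout coefficients alongside the remainders: start with r₀ = 437 = a·1 + b·0 (s = 1, t = 0) and r₁ = 337 = a·0 + b·1 (s = 0, t = 1); each new remainder r_{k+1} = r_{k-1} − q_k·r_k inherits s_{k+1} = s_{k-1} − q_k·s_k, t_{k+1} = t_{k-1} − q_k·t_k, so r_k = a·s_k + b·t_k at every step:
  q = 1: r = 100, s = 1 − 1·0 = 1, t = 0 − 1·1 = -1  (check: 437·1 + 337·(-1) = 100)
  q = 3: r = 37, s = 0 − 3·1 = -3, t = 1 − 3·(-1) = 4  (check: 437·(-3) + 337·4 = 37)
  q = 2: r = 26, s = 1 − 2·(-3) = 7, t = -1 − 2·4 = -9  (check: 437·7 + 337·(-9) = 26)
  q = 1: r = 11, s = -3 − 1·7 = -10, t = 4 − 1·(-9) = 13  (check: 437·(-10) + 337·13 = 11)
  q = 2: r = 4, s = 7 − 2·(-10) = 27, t = -9 − 2·13 = -35  (check: 437·27 + 337·(-35) = 4)
  q = 2: r = 3, s = -10 − 2·27 = -64, t = 13 − 2·(-35) = 83  (check: 437·(-64) + 337·83 = 3)
  q = 1: r = 1, s = 27 − 1·(-64) = 91, t = -35 − 1·83 = -118  (check: 437·91 + 337·(-118) = 1)
The row with r = 1 (the gcd) gives the Bezout coefficients s = 91, t = -118.
Result: 437 · (91) + 337 · (-118) = 1.

gcd(437, 337) = 1; s = 91, t = -118 (check: 437·91 + 337·(-118) = 1).


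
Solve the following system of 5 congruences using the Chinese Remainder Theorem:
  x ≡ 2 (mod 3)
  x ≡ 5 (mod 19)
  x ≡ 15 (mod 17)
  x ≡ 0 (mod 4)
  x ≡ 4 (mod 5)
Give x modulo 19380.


Product of moduli M = 3 · 19 · 17 · 4 · 5 = 19380.
Merge one congruence at a time:
  Start: x ≡ 2 (mod 3).
  Combine with x ≡ 5 (mod 19); new modulus lcm = 57.
    Write x = 2 + 3·t and substitute into x ≡ 5 (mod 19): 3·t ≡ 5 − 2 = 3 (mod 19).
    The inverse of 3 mod 19 is 13 (since 3·13 = 39 = 2·19 + 1), so t ≡ 13·3 = 39 ≡ 1 (mod 19).
    Then x = 2 + 3·1 = 5, valid modulo lcm(3, 19) = 57: x ≡ 5 (mod 57).
  Combine with x ≡ 15 (mod 17); new modulus lcm = 969.
    Write x = 5 + 57·t and substitute into x ≡ 15 (mod 17): 57·t ≡ 15 − 5 = 10 (mod 17).
    Reduce coefficients mod 17: 6·t ≡ 10 (mod 17).
    The inverse of 6 mod 17 is 3 (since 6·3 = 18 = 1·17 + 1), so t ≡ 3·10 = 30 ≡ 13 (mod 17).
    Then x = 5 + 57·13 = 746, valid modulo lcm(57, 17) = 969: x ≡ 746 (mod 969).
  Combine with x ≡ 0 (mod 4); new modulus lcm = 3876.
    Write x = 746 + 969·t and substitute into x ≡ 0 (mod 4): 969·t ≡ 0 − 746 = -746 (mod 4).
    Reduce coefficients mod 4: 1·t ≡ 2 (mod 4).
    So t ≡ 2 (mod 4).
    Then x = 746 + 969·2 = 2684, valid modulo lcm(969, 4) = 3876: x ≡ 2684 (mod 3876).
  Combine with x ≡ 4 (mod 5); new modulus lcm = 19380.
    Write x = 2684 + 3876·t and substitute into x ≡ 4 (mod 5): 3876·t ≡ 4 − 2684 = -2680 (mod 5).
    Reduce coefficients mod 5: 1·t ≡ 0 (mod 5).
    So t ≡ 0 (mod 5).
    Then x = 2684 + 3876·0 = 2684, valid modulo lcm(3876, 5) = 19380: x ≡ 2684 (mod 19380).
Verify against each original: 2684 mod 3 = 2, 2684 mod 19 = 5, 2684 mod 17 = 15, 2684 mod 4 = 0, 2684 mod 5 = 4.

x ≡ 2684 (mod 19380).
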